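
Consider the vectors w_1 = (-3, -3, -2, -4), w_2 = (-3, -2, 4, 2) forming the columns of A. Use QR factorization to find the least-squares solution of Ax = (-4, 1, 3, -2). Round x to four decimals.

w_1 = (-3, -3, -2, -4); ‖w_1‖ = 6.1644, so e_1 = (-0.4867, -0.4867, -0.3244, -0.6489).
e_1·w_2 = (-0.4867)·(-3) + (-0.4867)·(-2) + (-0.3244)·4 + (-0.6489)·2 = -0.1622.
u_2 = w_2 + 0.1622·e_1 = (-3.0789, -2.0789, 3.9474, 1.8947).
‖u_2‖ = 5.7423, so e_2 = (-0.5362, -0.3620, 0.6874, 0.3300).
Qᵀb = (1.7844, 3.1851).
Back-substitute: x_2 = 3.1851/5.7423 = 0.5547.
x_1 = (1.7844 + 0.1622·0.5547)/6.1644 = 0.3041.

x = (0.3041, 0.5547)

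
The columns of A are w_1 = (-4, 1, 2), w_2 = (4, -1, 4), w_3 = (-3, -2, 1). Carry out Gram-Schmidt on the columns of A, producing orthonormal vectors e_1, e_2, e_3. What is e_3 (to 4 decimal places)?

e_1 = w_1/‖w_1‖ = (-4, 1, 2)/4.5826 = (-0.8729, 0.2182, 0.4364).
r_{12} = e_1·w_2 = -1.9640.
u_2 = w_2 + 1.9640·e_1 = (2.2857, -0.5714, 4.8571).
‖u_2‖ = 5.3984, so e_2 = (0.4234, -0.1059, 0.8997).
r_{13} = e_1·w_3 = 2.6186; r_{23} = e_2·w_3 = -0.1588.
u_3 = w_3 − 2.6186·e_1 + 0.1588·e_2 = (-0.6471, -2.5882, 0.0000).
‖u_3‖ = 2.6679, so e_3 = (-0.2425, -0.9701, 0.0000).

e_3 = (-0.2425, -0.9701, 0.0000)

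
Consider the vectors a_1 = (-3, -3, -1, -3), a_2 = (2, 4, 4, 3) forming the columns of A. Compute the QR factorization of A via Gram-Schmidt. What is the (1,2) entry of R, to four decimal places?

r_{12} = -5.8584

a_1 = (-3, -3, -1, -3); ‖a_1‖ = 5.2915, so e_1 = (-0.5669, -0.5669, -0.1890, -0.5669).
r_{12} = e_1·a_2 = -5.8584.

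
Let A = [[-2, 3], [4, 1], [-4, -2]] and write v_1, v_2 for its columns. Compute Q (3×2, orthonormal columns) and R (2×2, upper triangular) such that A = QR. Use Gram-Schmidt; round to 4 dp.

v_1 = (-2, 4, -4); ‖v_1‖ = 6.0000, so e_1 = (-0.3333, 0.6667, -0.6667).
e_1·v_2 = (-0.3333)·3 + 0.6667·1 + (-0.6667)·(-2) = 1.0000.
u_2 = v_2 − 1.0000·e_1 = (3.3333, 0.3333, -1.3333).
‖u_2‖ = 3.6056, so e_2 = (0.9245, 0.0925, -0.3698).

Q = [[-0.3333, 0.9245], [0.6667, 0.0925], [-0.6667, -0.3698]], R = [[6.0000, 1.0000], [0.0000, 3.6056]]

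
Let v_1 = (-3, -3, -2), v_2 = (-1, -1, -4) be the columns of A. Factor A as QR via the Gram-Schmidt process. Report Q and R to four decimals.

Q = [[-0.6396, 0.3015], [-0.6396, 0.3015], [-0.4264, -0.9045]], R = [[4.6904, 2.9848], [0.0000, 3.0151]]

e_1 = v_1/‖v_1‖ = (-3, -3, -2)/4.6904 = (-0.6396, -0.6396, -0.4264).
r_{12} = e_1·v_2 = 2.9848.
u_2 = v_2 − 2.9848·e_1 = (0.9091, 0.9091, -2.7273).
‖u_2‖ = 3.0151, so e_2 = (0.3015, 0.3015, -0.9045).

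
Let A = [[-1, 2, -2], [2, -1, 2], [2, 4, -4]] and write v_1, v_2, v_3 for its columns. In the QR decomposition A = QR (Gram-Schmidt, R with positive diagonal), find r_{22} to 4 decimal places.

r_{22} = 4.3843

q_1 = v_1/‖v_1‖ = (-1, 2, 2)/3.0000 = (-0.3333, 0.6667, 0.6667).
r_{12} = q_1·v_2 = 1.3333.
u_2 = v_2 − 1.3333·q_1 = (2.4444, -1.8889, 3.1111).
r_{22} = ‖u_2‖ = 4.3843.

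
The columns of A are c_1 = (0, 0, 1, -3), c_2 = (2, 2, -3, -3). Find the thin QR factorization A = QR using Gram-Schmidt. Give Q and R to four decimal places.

Q = [[0.0000, 0.4226], [0.0000, 0.4226], [0.3162, -0.7606], [-0.9487, -0.2535]], R = [[3.1623, 1.8974], [0.0000, 4.7329]]

c_1 = (0, 0, 1, -3); ‖c_1‖ = 3.1623, so e_1 = (0.0000, 0.0000, 0.3162, -0.9487).
e_1·c_2 = 0.0000·2 + 0.0000·2 + 0.3162·(-3) + (-0.9487)·(-3) = 1.8974.
u_2 = c_2 − 1.8974·e_1 = (2.0000, 2.0000, -3.6000, -1.2000).
‖u_2‖ = 4.7329, so e_2 = (0.4226, 0.4226, -0.7606, -0.2535).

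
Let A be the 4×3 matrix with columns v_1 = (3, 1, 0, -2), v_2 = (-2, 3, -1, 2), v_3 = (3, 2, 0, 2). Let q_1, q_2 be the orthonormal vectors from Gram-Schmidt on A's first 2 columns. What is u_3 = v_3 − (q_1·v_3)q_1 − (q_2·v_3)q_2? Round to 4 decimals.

u_3 = (1.7586, -0.3103, 0.5172, 2.4828)

q_1 = v_1/‖v_1‖ = (3, 1, 0, -2)/3.7417 = (0.8018, 0.2673, 0.0000, -0.5345).
r_{12} = q_1·v_2 = -1.8708.
u_2 = v_2 + 1.8708·q_1 = (-0.5000, 3.5000, -1.0000, 1.0000).
‖u_2‖ = 3.8079, so q_2 = (-0.1313, 0.9191, -0.2626, 0.2626).
r_{13} = q_1·v_3 = 1.8708; r_{23} = q_2·v_3 = 1.9696.
u_3 = v_3 − 1.8708·q_1 − 1.9696·q_2 = (1.7586, -0.3103, 0.5172, 2.4828).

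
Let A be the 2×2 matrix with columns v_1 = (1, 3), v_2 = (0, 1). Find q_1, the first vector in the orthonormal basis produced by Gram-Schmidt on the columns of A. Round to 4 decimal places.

v_1 = (1, 3); ‖v_1‖ = 3.1623, so q_1 = (0.3162, 0.9487).

q_1 = (0.3162, 0.9487)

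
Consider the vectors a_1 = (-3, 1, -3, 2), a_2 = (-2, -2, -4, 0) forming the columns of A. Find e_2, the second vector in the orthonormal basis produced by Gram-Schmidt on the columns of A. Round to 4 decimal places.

e_2 = (0.0242, -0.7514, -0.5333, -0.3878)

a_1 = (-3, 1, -3, 2); ‖a_1‖ = 4.7958, so e_1 = (-0.6255, 0.2085, -0.6255, 0.4170).
e_1·a_2 = (-0.6255)·(-2) + 0.2085·(-2) + (-0.6255)·(-4) + 0.4170·0 = 3.3362.
u_2 = a_2 − 3.3362·e_1 = (0.0870, -2.6957, -1.9130, -1.3913).
‖u_2‖ = 3.5874, so e_2 = (0.0242, -0.7514, -0.5333, -0.3878).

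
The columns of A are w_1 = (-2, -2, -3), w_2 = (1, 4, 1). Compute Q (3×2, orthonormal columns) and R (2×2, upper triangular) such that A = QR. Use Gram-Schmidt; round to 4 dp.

w_1 = (-2, -2, -3); ‖w_1‖ = 4.1231, so e_1 = (-0.4851, -0.4851, -0.7276).
e_1·w_2 = (-0.4851)·1 + (-0.4851)·4 + (-0.7276)·1 = -3.1530.
u_2 = w_2 + 3.1530·e_1 = (-0.5294, 2.4706, -1.2941).
‖u_2‖ = 2.8388, so e_2 = (-0.1865, 0.8703, -0.4559).

Q = [[-0.4851, -0.1865], [-0.4851, 0.8703], [-0.7276, -0.4559]], R = [[4.1231, -3.1530], [0.0000, 2.8388]]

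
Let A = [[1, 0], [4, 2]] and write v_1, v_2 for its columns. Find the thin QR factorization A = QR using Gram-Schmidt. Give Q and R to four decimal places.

v_1 = (1, 4); ‖v_1‖ = 4.1231, so e_1 = (0.2425, 0.9701).
e_1·v_2 = 0.2425·0 + 0.9701·2 = 1.9403.
u_2 = v_2 − 1.9403·e_1 = (-0.4706, 0.1176).
‖u_2‖ = 0.4851, so e_2 = (-0.9701, 0.2425).

Q = [[0.2425, -0.9701], [0.9701, 0.2425]], R = [[4.1231, 1.9403], [0.0000, 0.4851]]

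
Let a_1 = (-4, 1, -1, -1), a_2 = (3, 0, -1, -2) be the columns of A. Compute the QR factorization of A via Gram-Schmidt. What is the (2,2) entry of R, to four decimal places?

r_{22} = 3.1204

a_1 = (-4, 1, -1, -1); ‖a_1‖ = 4.3589, so q_1 = (-0.9177, 0.2294, -0.2294, -0.2294).
q_1·a_2 = (-0.9177)·3 + 0.2294·0 + (-0.2294)·(-1) + (-0.2294)·(-2) = -2.0647.
u_2 = a_2 + 2.0647·q_1 = (1.1053, 0.4737, -1.4737, -2.4737).
r_{22} = ‖u_2‖ = 3.1204.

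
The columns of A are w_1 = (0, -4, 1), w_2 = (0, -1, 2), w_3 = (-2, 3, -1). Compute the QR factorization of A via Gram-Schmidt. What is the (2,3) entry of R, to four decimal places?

r_{23} = -0.2425

w_1 = (0, -4, 1); ‖w_1‖ = 4.1231, so e_1 = (0.0000, -0.9701, 0.2425).
e_1·w_2 = 0.0000·0 + (-0.9701)·(-1) + 0.2425·2 = 1.4552.
u_2 = w_2 − 1.4552·e_1 = (0.0000, 0.4118, 1.6471).
‖u_2‖ = 1.6977, so e_2 = (0.0000, 0.2425, 0.9701).
r_{23} = e_2·w_3 = -0.2425.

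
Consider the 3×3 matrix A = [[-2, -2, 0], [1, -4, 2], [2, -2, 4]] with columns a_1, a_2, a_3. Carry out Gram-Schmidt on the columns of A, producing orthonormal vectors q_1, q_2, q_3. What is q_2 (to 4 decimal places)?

q_2 = (-0.6128, -0.7542, -0.2357)

a_1 = (-2, 1, 2); ‖a_1‖ = 3.0000, so q_1 = (-0.6667, 0.3333, 0.6667).
q_1·a_2 = (-0.6667)·(-2) + 0.3333·(-4) + 0.6667·(-2) = -1.3333.
u_2 = a_2 + 1.3333·q_1 = (-2.8889, -3.5556, -1.1111).
‖u_2‖ = 4.7140, so q_2 = (-0.6128, -0.7542, -0.2357).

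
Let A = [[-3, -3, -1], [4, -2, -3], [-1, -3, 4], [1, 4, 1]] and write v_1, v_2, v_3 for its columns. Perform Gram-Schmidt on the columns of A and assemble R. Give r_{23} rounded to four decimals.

r_{23} = 0.7632

q_1 = v_1/‖v_1‖ = (-3, 4, -1, 1)/5.1962 = (-0.5774, 0.7698, -0.1925, 0.1925).
r_{12} = q_1·v_2 = 1.5396.
u_2 = v_2 − 1.5396·q_1 = (-2.1111, -3.1852, -2.7037, 3.7037).
‖u_2‖ = 5.9691, so q_2 = (-0.3537, -0.5336, -0.4530, 0.6205).
r_{23} = q_2·v_3 = 0.7632.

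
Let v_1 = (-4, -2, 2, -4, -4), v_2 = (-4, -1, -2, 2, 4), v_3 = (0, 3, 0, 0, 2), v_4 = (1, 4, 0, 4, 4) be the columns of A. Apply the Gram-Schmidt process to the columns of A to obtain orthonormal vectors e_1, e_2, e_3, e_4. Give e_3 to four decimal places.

e_3 = (-0.2289, 0.8463, 0.1979, -0.3540, 0.2587)

e_1 = v_1/‖v_1‖ = (-4, -2, 2, -4, -4)/7.4833 = (-0.5345, -0.2673, 0.2673, -0.5345, -0.5345).
r_{12} = e_1·v_2 = -1.3363.
u_2 = v_2 + 1.3363·e_1 = (-4.7143, -1.3571, -1.6429, 1.2857, 3.2857).
‖u_2‖ = 6.2621, so e_2 = (-0.7528, -0.2167, -0.2623, 0.2053, 0.5247).
r_{13} = e_1·v_3 = -1.8708; r_{23} = e_2·v_3 = 0.3992.
u_3 = v_3 + 1.8708·e_1 − 0.3992·e_2 = (-0.6995, 2.5865, 0.6047, -1.0820, 0.7905).
‖u_3‖ = 3.0562, so e_3 = (-0.2289, 0.8463, 0.1979, -0.3540, 0.2587).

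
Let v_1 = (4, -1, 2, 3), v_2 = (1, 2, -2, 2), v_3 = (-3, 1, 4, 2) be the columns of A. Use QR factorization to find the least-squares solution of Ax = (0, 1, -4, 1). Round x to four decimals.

x = (-0.3130, 0.9154, -0.2703)

v_1 = (4, -1, 2, 3); ‖v_1‖ = 5.4772, so q_1 = (0.7303, -0.1826, 0.3651, 0.5477).
q_1·v_2 = 0.7303·1 + (-0.1826)·2 + 0.3651·(-2) + 0.5477·2 = 0.7303.
u_2 = v_2 − 0.7303·q_1 = (0.4667, 2.1333, -2.2667, 1.6000).
‖u_2‖ = 3.5308, so q_2 = (0.1322, 0.6042, -0.6420, 0.4532).
q_1·v_3 = 0.7303·(-3) + (-0.1826)·1 + 0.3651·4 + 0.5477·2 = 0.1826; q_2·v_3 = 0.1322·(-3) + 0.6042·1 + (-0.6420)·4 + 0.4532·2 = -1.4539.
u_3 = v_3 − 0.1826·q_1 + 1.4539·q_2 = (-2.9412, 1.9118, 3.0000, 2.5588).
‖u_3‖ = 5.2776, so q_3 = (-0.5573, 0.3622, 0.5684, 0.4848).
Qᵀb = (-1.0954, 3.6252, -1.4267).
Back-substitute: x_3 = -1.4267/5.2776 = -0.2703.
x_2 = (3.6252 + 1.4539·(-0.2703))/3.5308 = 0.9154.
x_1 = (-1.0954 − 0.7303·0.9154 − 0.1826·(-0.2703))/5.4772 = -0.3130.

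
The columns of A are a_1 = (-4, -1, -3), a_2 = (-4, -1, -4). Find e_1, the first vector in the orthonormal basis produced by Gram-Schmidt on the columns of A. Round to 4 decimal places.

e_1 = (-0.7845, -0.1961, -0.5883)

a_1 = (-4, -1, -3); ‖a_1‖ = 5.0990, so e_1 = (-0.7845, -0.1961, -0.5883).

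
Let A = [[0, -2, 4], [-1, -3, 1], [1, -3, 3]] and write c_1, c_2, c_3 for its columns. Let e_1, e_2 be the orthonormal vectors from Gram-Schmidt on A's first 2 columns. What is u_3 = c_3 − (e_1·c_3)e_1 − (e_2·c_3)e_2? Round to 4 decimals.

e_1 = c_1/‖c_1‖ = (0, -1, 1)/1.4142 = (0.0000, -0.7071, 0.7071).
r_{12} = e_1·c_2 = 0.0000.
u_2 = c_2 + 0.0000·e_1 = (-2.0000, -3.0000, -3.0000).
‖u_2‖ = 4.6904, so e_2 = (-0.4264, -0.6396, -0.6396).
r_{13} = e_1·c_3 = 1.4142; r_{23} = e_2·c_3 = -4.2640.
u_3 = c_3 − 1.4142·e_1 + 4.2640·e_2 = (2.1818, -0.7273, -0.7273).

u_3 = (2.1818, -0.7273, -0.7273)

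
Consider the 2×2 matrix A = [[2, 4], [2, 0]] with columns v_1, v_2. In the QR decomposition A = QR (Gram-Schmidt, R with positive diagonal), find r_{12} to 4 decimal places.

r_{12} = 2.8284

v_1 = (2, 2); ‖v_1‖ = 2.8284, so e_1 = (0.7071, 0.7071).
r_{12} = e_1·v_2 = 2.8284.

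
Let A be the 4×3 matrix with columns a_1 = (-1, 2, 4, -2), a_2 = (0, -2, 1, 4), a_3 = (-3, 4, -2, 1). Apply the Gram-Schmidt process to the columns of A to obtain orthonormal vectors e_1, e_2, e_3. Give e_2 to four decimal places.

e_1 = a_1/‖a_1‖ = (-1, 2, 4, -2)/5.0000 = (-0.2000, 0.4000, 0.8000, -0.4000).
r_{12} = e_1·a_2 = -1.6000.
u_2 = a_2 + 1.6000·e_1 = (-0.3200, -1.3600, 2.2800, 3.3600).
‖u_2‖ = 4.2942, so e_2 = (-0.0745, -0.3167, 0.5310, 0.7825).

e_2 = (-0.0745, -0.3167, 0.5310, 0.7825)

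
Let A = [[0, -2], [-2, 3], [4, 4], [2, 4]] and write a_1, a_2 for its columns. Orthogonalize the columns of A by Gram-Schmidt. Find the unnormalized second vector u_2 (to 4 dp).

u_2 = (-2.0000, 4.5000, 1.0000, 2.5000)

e_1 = a_1/‖a_1‖ = (0, -2, 4, 2)/4.8990 = (0.0000, -0.4082, 0.8165, 0.4082).
r_{12} = e_1·a_2 = 3.6742.
u_2 = a_2 − 3.6742·e_1 = (-2.0000, 4.5000, 1.0000, 2.5000).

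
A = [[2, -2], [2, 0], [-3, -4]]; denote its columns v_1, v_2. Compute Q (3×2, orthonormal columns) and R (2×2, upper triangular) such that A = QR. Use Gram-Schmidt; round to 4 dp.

Q = [[0.4851, -0.7299], [0.4851, -0.2336], [-0.7276, -0.6424]], R = [[4.1231, 1.9403], [0.0000, 4.0293]]

q_1 = v_1/‖v_1‖ = (2, 2, -3)/4.1231 = (0.4851, 0.4851, -0.7276).
r_{12} = q_1·v_2 = 1.9403.
u_2 = v_2 − 1.9403·q_1 = (-2.9412, -0.9412, -2.5882).
‖u_2‖ = 4.0293, so q_2 = (-0.7299, -0.2336, -0.6424).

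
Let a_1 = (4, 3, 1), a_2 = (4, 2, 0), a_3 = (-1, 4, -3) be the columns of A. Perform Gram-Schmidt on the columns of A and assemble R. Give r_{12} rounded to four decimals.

r_{12} = 4.3146

a_1 = (4, 3, 1); ‖a_1‖ = 5.0990, so q_1 = (0.7845, 0.5883, 0.1961).
r_{12} = q_1·a_2 = 4.3146.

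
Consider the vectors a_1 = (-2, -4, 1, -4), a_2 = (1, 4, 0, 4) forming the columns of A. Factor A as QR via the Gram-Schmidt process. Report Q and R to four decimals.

a_1 = (-2, -4, 1, -4); ‖a_1‖ = 6.0828, so e_1 = (-0.3288, -0.6576, 0.1644, -0.6576).
e_1·a_2 = (-0.3288)·1 + (-0.6576)·4 + 0.1644·0 + (-0.6576)·4 = -5.5896.
u_2 = a_2 + 5.5896·e_1 = (-0.8378, 0.3243, 0.9189, 0.3243).
‖u_2‖ = 1.3254, so e_2 = (-0.6321, 0.2447, 0.6933, 0.2447).

Q = [[-0.3288, -0.6321], [-0.6576, 0.2447], [0.1644, 0.6933], [-0.6576, 0.2447]], R = [[6.0828, -5.5896], [0.0000, 1.3254]]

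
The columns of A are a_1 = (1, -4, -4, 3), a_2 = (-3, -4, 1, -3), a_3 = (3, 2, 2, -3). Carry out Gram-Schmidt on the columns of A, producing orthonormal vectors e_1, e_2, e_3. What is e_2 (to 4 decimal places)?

e_1 = a_1/‖a_1‖ = (1, -4, -4, 3)/6.4807 = (0.1543, -0.6172, -0.6172, 0.4629).
r_{12} = e_1·a_2 = 0.0000.
u_2 = a_2 + 0.0000·e_1 = (-3.0000, -4.0000, 1.0000, -3.0000).
‖u_2‖ = 5.9161, so e_2 = (-0.5071, -0.6761, 0.1690, -0.5071).

e_2 = (-0.5071, -0.6761, 0.1690, -0.5071)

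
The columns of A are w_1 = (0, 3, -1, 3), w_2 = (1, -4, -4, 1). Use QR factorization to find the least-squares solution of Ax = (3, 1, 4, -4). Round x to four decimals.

w_1 = (0, 3, -1, 3); ‖w_1‖ = 4.3589, so q_1 = (0.0000, 0.6882, -0.2294, 0.6882).
q_1·w_2 = 0.0000·1 + 0.6882·(-4) + (-0.2294)·(-4) + 0.6882·1 = -1.1471.
u_2 = w_2 + 1.1471·q_1 = (1.0000, -3.2105, -4.2632, 1.7895).
‖u_2‖ = 5.7170, so q_2 = (0.1749, -0.5616, -0.7457, 0.3130).
Qᵀb = (-2.9824, -4.2716).
Back-substitute: x_2 = -4.2716/5.7170 = -0.7472.
x_1 = (-2.9824 + 1.1471·(-0.7472))/4.3589 = -0.8808.

x = (-0.8808, -0.7472)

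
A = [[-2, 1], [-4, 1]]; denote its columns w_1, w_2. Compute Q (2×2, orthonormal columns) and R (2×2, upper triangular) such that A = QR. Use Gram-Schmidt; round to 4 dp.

w_1 = (-2, -4); ‖w_1‖ = 4.4721, so e_1 = (-0.4472, -0.8944).
e_1·w_2 = (-0.4472)·1 + (-0.8944)·1 = -1.3416.
u_2 = w_2 + 1.3416·e_1 = (0.4000, -0.2000).
‖u_2‖ = 0.4472, so e_2 = (0.8944, -0.4472).

Q = [[-0.4472, 0.8944], [-0.8944, -0.4472]], R = [[4.4721, -1.3416], [0.0000, 0.4472]]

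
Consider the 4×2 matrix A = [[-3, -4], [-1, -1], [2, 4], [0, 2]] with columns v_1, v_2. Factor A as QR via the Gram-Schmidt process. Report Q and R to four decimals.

Q = [[-0.8018, 0.2132], [-0.2673, 0.2132], [0.5345, 0.4264], [0.0000, 0.8528]], R = [[3.7417, 5.6125], [0.0000, 2.3452]]

q_1 = v_1/‖v_1‖ = (-3, -1, 2, 0)/3.7417 = (-0.8018, -0.2673, 0.5345, 0.0000).
r_{12} = q_1·v_2 = 5.6125.
u_2 = v_2 − 5.6125·q_1 = (0.5000, 0.5000, 1.0000, 2.0000).
‖u_2‖ = 2.3452, so q_2 = (0.2132, 0.2132, 0.4264, 0.8528).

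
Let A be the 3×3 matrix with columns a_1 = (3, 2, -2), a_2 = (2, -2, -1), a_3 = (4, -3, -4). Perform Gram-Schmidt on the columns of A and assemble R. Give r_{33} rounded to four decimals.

a_1 = (3, 2, -2); ‖a_1‖ = 4.1231, so e_1 = (0.7276, 0.4851, -0.4851).
e_1·a_2 = 0.7276·2 + 0.4851·(-2) + (-0.4851)·(-1) = 0.9701.
u_2 = a_2 − 0.9701·e_1 = (1.2941, -2.4706, -0.5294).
‖u_2‖ = 2.8388, so e_2 = (0.4559, -0.8703, -0.1865).
e_1·a_3 = 0.7276·4 + 0.4851·(-3) + (-0.4851)·(-4) = 3.3955; e_2·a_3 = 0.4559·4 + (-0.8703)·(-3) + (-0.1865)·(-4) = 5.1803.
u_3 = a_3 − 3.3955·e_1 − 5.1803·e_2 = (-0.8321, -0.1387, -1.3869).
r_{33} = ‖u_3‖ = 1.6233.

r_{33} = 1.6233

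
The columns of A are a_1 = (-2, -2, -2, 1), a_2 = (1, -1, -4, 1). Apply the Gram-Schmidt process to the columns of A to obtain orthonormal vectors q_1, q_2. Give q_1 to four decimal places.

a_1 = (-2, -2, -2, 1); ‖a_1‖ = 3.6056, so q_1 = (-0.5547, -0.5547, -0.5547, 0.2774).

q_1 = (-0.5547, -0.5547, -0.5547, 0.2774)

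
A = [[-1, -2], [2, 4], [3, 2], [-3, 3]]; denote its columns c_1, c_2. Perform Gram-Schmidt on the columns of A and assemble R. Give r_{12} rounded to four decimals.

c_1 = (-1, 2, 3, -3); ‖c_1‖ = 4.7958, so q_1 = (-0.2085, 0.4170, 0.6255, -0.6255).
r_{12} = q_1·c_2 = 1.4596.

r_{12} = 1.4596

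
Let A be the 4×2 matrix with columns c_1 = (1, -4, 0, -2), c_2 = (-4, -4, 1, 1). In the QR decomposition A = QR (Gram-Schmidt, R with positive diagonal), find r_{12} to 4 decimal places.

c_1 = (1, -4, 0, -2); ‖c_1‖ = 4.5826, so q_1 = (0.2182, -0.8729, 0.0000, -0.4364).
r_{12} = q_1·c_2 = 2.1822.

r_{12} = 2.1822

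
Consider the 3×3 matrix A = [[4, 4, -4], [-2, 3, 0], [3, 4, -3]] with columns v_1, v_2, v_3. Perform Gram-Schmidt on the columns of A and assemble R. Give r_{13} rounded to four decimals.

r_{13} = -4.6424

v_1 = (4, -2, 3); ‖v_1‖ = 5.3852, so e_1 = (0.7428, -0.3714, 0.5571).
r_{13} = e_1·v_3 = -4.6424.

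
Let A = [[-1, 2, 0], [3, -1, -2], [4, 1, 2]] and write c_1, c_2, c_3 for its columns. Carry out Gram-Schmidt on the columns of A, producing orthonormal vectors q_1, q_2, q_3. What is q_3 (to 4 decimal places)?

q_3 = (-0.5623, -0.7229, 0.4016)

c_1 = (-1, 3, 4); ‖c_1‖ = 5.0990, so q_1 = (-0.1961, 0.5883, 0.7845).
q_1·c_2 = (-0.1961)·2 + 0.5883·(-1) + 0.7845·1 = -0.1961.
u_2 = c_2 + 0.1961·q_1 = (1.9615, -0.8846, 1.1538).
‖u_2‖ = 2.4416, so q_2 = (0.8034, -0.3623, 0.4726).
q_1·c_3 = (-0.1961)·0 + 0.5883·(-2) + 0.7845·2 = 0.3922; q_2·c_3 = 0.8034·0 + (-0.3623)·(-2) + 0.4726·2 = 1.6698.
u_3 = c_3 − 0.3922·q_1 − 1.6698·q_2 = (-1.2645, -1.6258, 0.9032).
‖u_3‖ = 2.2490, so q_3 = (-0.5623, -0.7229, 0.4016).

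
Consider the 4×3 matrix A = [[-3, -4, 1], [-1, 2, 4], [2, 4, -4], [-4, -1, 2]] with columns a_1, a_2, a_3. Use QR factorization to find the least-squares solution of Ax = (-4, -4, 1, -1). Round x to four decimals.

x = (0.4456, -0.0871, -0.4587)

a_1 = (-3, -1, 2, -4); ‖a_1‖ = 5.4772, so q_1 = (-0.5477, -0.1826, 0.3651, -0.7303).
q_1·a_2 = (-0.5477)·(-4) + (-0.1826)·2 + 0.3651·4 + (-0.7303)·(-1) = 4.0166.
u_2 = a_2 − 4.0166·q_1 = (-1.8000, 2.7333, 2.5333, 1.9333).
‖u_2‖ = 4.5680, so q_2 = (-0.3940, 0.5984, 0.5546, 0.4232).
q_1·a_3 = (-0.5477)·1 + (-0.1826)·4 + 0.3651·(-4) + (-0.7303)·2 = -4.1992; q_2·a_3 = (-0.3940)·1 + 0.5984·4 + 0.5546·(-4) + 0.4232·2 = 0.6276.
u_3 = a_3 + 4.1992·q_1 − 0.6276·q_2 = (-1.0527, 2.8578, -2.8147, -1.3323).
‖u_3‖ = 4.3558, so q_3 = (-0.2417, 0.6561, -0.6462, -0.3059).
Qᵀb = (4.0166, -0.6859, -1.9980).
Back-substitute: x_3 = -1.9980/4.3558 = -0.4587.
x_2 = (-0.6859 − 0.6276·(-0.4587))/4.5680 = -0.0871.
x_1 = (4.0166 − 4.0166·(-0.0871) + 4.1992·(-0.4587))/5.4772 = 0.4456.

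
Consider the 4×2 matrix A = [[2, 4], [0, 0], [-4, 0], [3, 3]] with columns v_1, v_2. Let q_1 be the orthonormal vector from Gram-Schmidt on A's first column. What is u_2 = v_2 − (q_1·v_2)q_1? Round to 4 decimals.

q_1 = v_1/‖v_1‖ = (2, 0, -4, 3)/5.3852 = (0.3714, 0.0000, -0.7428, 0.5571).
r_{12} = q_1·v_2 = 3.1568.
u_2 = v_2 − 3.1568·q_1 = (2.8276, 0.0000, 2.3448, 1.2414).

u_2 = (2.8276, 0.0000, 2.3448, 1.2414)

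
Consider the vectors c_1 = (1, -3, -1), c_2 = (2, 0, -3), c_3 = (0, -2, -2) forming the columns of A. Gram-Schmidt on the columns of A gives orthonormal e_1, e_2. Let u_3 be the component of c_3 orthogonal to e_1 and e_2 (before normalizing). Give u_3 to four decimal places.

u_3 = (-1.0678, -0.1186, -0.7119)

e_1 = c_1/‖c_1‖ = (1, -3, -1)/3.3166 = (0.3015, -0.9045, -0.3015).
r_{12} = e_1·c_2 = 1.5076.
u_2 = c_2 − 1.5076·e_1 = (1.5455, 1.3636, -2.5455).
‖u_2‖ = 3.2753, so e_2 = (0.4719, 0.4163, -0.7772).
r_{13} = e_1·c_3 = 2.4121; r_{23} = e_2·c_3 = 0.7217.
u_3 = c_3 − 2.4121·e_1 − 0.7217·e_2 = (-1.0678, -0.1186, -0.7119).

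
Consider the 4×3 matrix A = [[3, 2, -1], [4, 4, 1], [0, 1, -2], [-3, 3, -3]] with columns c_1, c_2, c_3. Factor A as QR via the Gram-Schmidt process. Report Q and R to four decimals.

Q = [[0.5145, 0.1705, -0.6169], [0.6860, 0.4938, 0.4650], [0.0000, 0.1999, -0.6350], [-0.5145, 0.8289, 0.0030]], R = [[5.8310, 2.2295, 1.7150], [0.0000, 5.0029, -2.5632], [0.0000, 0.0000, 2.3428]]

q_1 = c_1/‖c_1‖ = (3, 4, 0, -3)/5.8310 = (0.5145, 0.6860, 0.0000, -0.5145).
r_{12} = q_1·c_2 = 2.2295.
u_2 = c_2 − 2.2295·q_1 = (0.8529, 2.4706, 1.0000, 4.1471).
‖u_2‖ = 5.0029, so q_2 = (0.1705, 0.4938, 0.1999, 0.8289).
r_{13} = q_1·c_3 = 1.7150; r_{23} = q_2·c_3 = -2.5632.
u_3 = c_3 − 1.7150·q_1 + 2.5632·q_2 = (-1.4454, 1.0893, -1.4877, 0.0071).
‖u_3‖ = 2.3428, so q_3 = (-0.6169, 0.4650, -0.6350, 0.0030).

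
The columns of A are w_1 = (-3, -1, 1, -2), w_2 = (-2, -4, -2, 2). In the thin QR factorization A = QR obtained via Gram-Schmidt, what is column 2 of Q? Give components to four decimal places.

q_1 = w_1/‖w_1‖ = (-3, -1, 1, -2)/3.8730 = (-0.7746, -0.2582, 0.2582, -0.5164).
r_{12} = q_1·w_2 = 1.0328.
u_2 = w_2 − 1.0328·q_1 = (-1.2000, -3.7333, -2.2667, 2.5333).
‖u_2‖ = 5.1897, so q_2 = (-0.2312, -0.7194, -0.4368, 0.4881).

q_2 = (-0.2312, -0.7194, -0.4368, 0.4881)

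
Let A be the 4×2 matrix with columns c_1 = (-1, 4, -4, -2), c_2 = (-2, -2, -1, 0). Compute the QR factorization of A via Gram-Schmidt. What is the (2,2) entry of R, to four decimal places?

e_1 = c_1/‖c_1‖ = (-1, 4, -4, -2)/6.0828 = (-0.1644, 0.6576, -0.6576, -0.3288).
r_{12} = e_1·c_2 = -0.3288.
u_2 = c_2 + 0.3288·e_1 = (-2.0541, -1.7838, -1.2162, -0.1081).
r_{22} = ‖u_2‖ = 2.9819.

r_{22} = 2.9819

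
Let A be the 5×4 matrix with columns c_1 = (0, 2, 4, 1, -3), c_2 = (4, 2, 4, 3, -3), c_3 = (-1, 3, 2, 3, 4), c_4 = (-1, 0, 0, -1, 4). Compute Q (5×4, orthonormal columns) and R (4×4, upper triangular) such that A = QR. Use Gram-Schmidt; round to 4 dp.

e_1 = c_1/‖c_1‖ = (0, 2, 4, 1, -3)/5.4772 = (0.0000, 0.3651, 0.7303, 0.1826, -0.5477).
r_{12} = e_1·c_2 = 5.8424.
u_2 = c_2 − 5.8424·e_1 = (4.0000, -0.1333, -0.2667, 1.9333, 0.2000).
‖u_2‖ = 4.4572, so e_2 = (0.8974, -0.0299, -0.0598, 0.4338, 0.0449).
r_{13} = e_1·c_3 = 0.9129; r_{23} = e_2·c_3 = 0.3739.
u_3 = c_3 − 0.9129·e_1 − 0.3739·e_2 = (-1.3356, 2.6779, 1.3557, 2.6711, 4.4832).
‖u_3‖ = 6.1666, so e_3 = (-0.2166, 0.4343, 0.2198, 0.4332, 0.7270).
r_{14} = e_1·c_4 = -2.3735; r_{24} = e_2·c_4 = -1.1517; r_{34} = e_3·c_4 = 2.6915.
u_4 = c_4 + 2.3735·e_1 + 1.1517·e_2 − 2.6915·e_3 = (0.6165, -0.3366, 1.0727, -1.2330, 0.7949).
‖u_4‖ = 1.9484, so e_4 = (0.3164, -0.1727, 0.5506, -0.6328, 0.4080).

Q = [[0.0000, 0.8974, -0.2166, 0.3164], [0.3651, -0.0299, 0.4343, -0.1727], [0.7303, -0.0598, 0.2198, 0.5506], [0.1826, 0.4338, 0.4332, -0.6328], [-0.5477, 0.0449, 0.7270, 0.4080]], R = [[5.4772, 5.8424, 0.9129, -2.3735], [0.0000, 4.4572, 0.3739, -1.1517], [0.0000, 0.0000, 6.1666, 2.6915], [0.0000, 0.0000, 0.0000, 1.9484]]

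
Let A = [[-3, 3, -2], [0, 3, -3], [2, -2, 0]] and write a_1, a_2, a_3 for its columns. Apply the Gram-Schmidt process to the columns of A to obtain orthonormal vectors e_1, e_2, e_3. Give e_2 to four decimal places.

e_2 = (0.0000, 1.0000, 0.0000)

e_1 = a_1/‖a_1‖ = (-3, 0, 2)/3.6056 = (-0.8321, 0.0000, 0.5547).
r_{12} = e_1·a_2 = -3.6056.
u_2 = a_2 + 3.6056·e_1 = (0.0000, 3.0000, 0.0000).
‖u_2‖ = 3.0000, so e_2 = (0.0000, 1.0000, 0.0000).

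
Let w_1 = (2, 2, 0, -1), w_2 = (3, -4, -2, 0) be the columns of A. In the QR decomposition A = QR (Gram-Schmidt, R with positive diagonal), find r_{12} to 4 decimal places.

r_{12} = -0.6667

q_1 = w_1/‖w_1‖ = (2, 2, 0, -1)/3.0000 = (0.6667, 0.6667, 0.0000, -0.3333).
r_{12} = q_1·w_2 = -0.6667.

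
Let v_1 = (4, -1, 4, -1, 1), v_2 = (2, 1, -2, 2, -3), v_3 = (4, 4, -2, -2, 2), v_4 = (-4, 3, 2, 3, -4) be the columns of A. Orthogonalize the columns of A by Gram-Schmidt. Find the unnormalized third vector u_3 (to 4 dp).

u_3 = (2.1417, 3.9373, -2.4523, -2.4142, 2.7657)

v_1 = (4, -1, 4, -1, 1); ‖v_1‖ = 5.9161, so q_1 = (0.6761, -0.1690, 0.6761, -0.1690, 0.1690).
q_1·v_2 = 0.6761·2 + (-0.1690)·1 + 0.6761·(-2) + (-0.1690)·2 + 0.1690·(-3) = -1.0142.
u_2 = v_2 + 1.0142·q_1 = (2.6857, 0.8286, -1.3143, 1.8286, -2.8286).
‖u_2‖ = 4.5795, so q_2 = (0.5865, 0.1809, -0.2870, 0.3993, -0.6177).
q_1·v_3 = 0.6761·4 + (-0.1690)·4 + 0.6761·(-2) + (-0.1690)·(-2) + 0.1690·2 = 1.3522; q_2·v_3 = 0.5865·4 + 0.1809·4 + (-0.2870)·(-2) + 0.3993·(-2) + (-0.6177)·2 = 1.6097.
u_3 = v_3 − 1.3522·q_1 − 1.6097·q_2 = (2.1417, 3.9373, -2.4523, -2.4142, 2.7657).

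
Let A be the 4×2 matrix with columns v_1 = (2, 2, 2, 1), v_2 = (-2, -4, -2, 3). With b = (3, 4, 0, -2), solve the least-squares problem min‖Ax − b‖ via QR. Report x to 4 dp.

x = (0.1231, -0.8000)

v_1 = (2, 2, 2, 1); ‖v_1‖ = 3.6056, so e_1 = (0.5547, 0.5547, 0.5547, 0.2774).
e_1·v_2 = 0.5547·(-2) + 0.5547·(-4) + 0.5547·(-2) + 0.2774·3 = -3.6056.
u_2 = v_2 + 3.6056·e_1 = (0.0000, -2.0000, 0.0000, 4.0000).
‖u_2‖ = 4.4721, so e_2 = (0.0000, -0.4472, 0.0000, 0.8944).
Qᵀb = (3.3282, -3.5777).
Back-substitute: x_2 = -3.5777/4.4721 = -0.8000.
x_1 = (3.3282 + 3.6056·(-0.8000))/3.6056 = 0.1231.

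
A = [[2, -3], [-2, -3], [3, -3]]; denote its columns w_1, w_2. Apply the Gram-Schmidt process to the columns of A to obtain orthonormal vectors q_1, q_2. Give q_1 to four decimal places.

w_1 = (2, -2, 3); ‖w_1‖ = 4.1231, so q_1 = (0.4851, -0.4851, 0.7276).

q_1 = (0.4851, -0.4851, 0.7276)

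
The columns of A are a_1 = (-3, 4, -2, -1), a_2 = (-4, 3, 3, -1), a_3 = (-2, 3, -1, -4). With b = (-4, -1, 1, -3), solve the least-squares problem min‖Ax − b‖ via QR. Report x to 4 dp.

x = (-0.5629, 0.4954, 0.6864)

a_1 = (-3, 4, -2, -1); ‖a_1‖ = 5.4772, so q_1 = (-0.5477, 0.7303, -0.3651, -0.1826).
q_1·a_2 = (-0.5477)·(-4) + 0.7303·3 + (-0.3651)·3 + (-0.1826)·(-1) = 3.4689.
u_2 = a_2 − 3.4689·q_1 = (-2.1000, 0.4667, 4.2667, -0.3667).
‖u_2‖ = 4.7924, so q_2 = (-0.4382, 0.0974, 0.8903, -0.0765).
q_1·a_3 = (-0.5477)·(-2) + 0.7303·3 + (-0.3651)·(-1) + (-0.1826)·(-4) = 4.3818; q_2·a_3 = (-0.4382)·(-2) + 0.0974·3 + 0.8903·(-1) + (-0.0765)·(-4) = 0.5843.
u_3 = a_3 − 4.3818·q_1 − 0.5843·q_2 = (0.6560, -0.2569, 0.0798, -3.1553).
‖u_3‖ = 3.2340, so q_3 = (0.2029, -0.0794, 0.0247, -0.9757).
Qᵀb = (1.6432, 2.7753, 2.2197).
Back-substitute: x_3 = 2.2197/3.2340 = 0.6864.
x_2 = (2.7753 − 0.5843·0.6864)/4.7924 = 0.4954.
x_1 = (1.6432 − 3.4689·0.4954 − 4.3818·0.6864)/5.4772 = -0.5629.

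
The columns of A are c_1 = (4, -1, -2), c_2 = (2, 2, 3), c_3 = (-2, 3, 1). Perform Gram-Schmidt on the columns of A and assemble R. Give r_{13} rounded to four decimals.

r_{13} = -2.8368

c_1 = (4, -1, -2); ‖c_1‖ = 4.5826, so e_1 = (0.8729, -0.2182, -0.4364).
r_{13} = e_1·c_3 = -2.8368.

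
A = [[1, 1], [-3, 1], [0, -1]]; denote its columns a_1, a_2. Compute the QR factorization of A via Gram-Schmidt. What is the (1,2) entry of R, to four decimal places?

a_1 = (1, -3, 0); ‖a_1‖ = 3.1623, so q_1 = (0.3162, -0.9487, 0.0000).
r_{12} = q_1·a_2 = -0.6325.

r_{12} = -0.6325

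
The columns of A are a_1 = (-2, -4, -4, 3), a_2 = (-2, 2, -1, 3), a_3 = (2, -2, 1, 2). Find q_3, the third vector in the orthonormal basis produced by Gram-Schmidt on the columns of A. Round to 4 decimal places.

q_1 = a_1/‖a_1‖ = (-2, -4, -4, 3)/6.7082 = (-0.2981, -0.5963, -0.5963, 0.4472).
r_{12} = q_1·a_2 = 1.3416.
u_2 = a_2 − 1.3416·q_1 = (-1.6000, 2.8000, -0.2000, 2.4000).
‖u_2‖ = 4.0249, so q_2 = (-0.3975, 0.6957, -0.0497, 0.5963).
r_{13} = q_1·a_3 = 0.8944; r_{23} = q_2·a_3 = -1.0435.
u_3 = a_3 − 0.8944·q_1 + 1.0435·q_2 = (1.8519, -0.7407, 1.4815, 2.2222).
‖u_3‖ = 3.3333, so q_3 = (0.5556, -0.2222, 0.4444, 0.6667).

q_3 = (0.5556, -0.2222, 0.4444, 0.6667)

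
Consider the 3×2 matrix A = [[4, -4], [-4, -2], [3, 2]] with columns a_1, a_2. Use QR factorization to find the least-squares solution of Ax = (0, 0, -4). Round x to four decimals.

a_1 = (4, -4, 3); ‖a_1‖ = 6.4031, so q_1 = (0.6247, -0.6247, 0.4685).
q_1·a_2 = 0.6247·(-4) + (-0.6247)·(-2) + 0.4685·2 = -0.3123.
u_2 = a_2 + 0.3123·q_1 = (-3.8049, -2.1951, 2.1463).
‖u_2‖ = 4.8890, so q_2 = (-0.7783, -0.4490, 0.4390).
Qᵀb = (-1.8741, -1.7561).
Back-substitute: x_2 = -1.7561/4.8890 = -0.3592.
x_1 = (-1.8741 + 0.3123·(-0.3592))/6.4031 = -0.3102.

x = (-0.3102, -0.3592)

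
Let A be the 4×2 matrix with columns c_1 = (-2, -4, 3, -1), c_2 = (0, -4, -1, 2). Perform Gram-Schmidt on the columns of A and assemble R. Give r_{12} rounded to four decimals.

q_1 = c_1/‖c_1‖ = (-2, -4, 3, -1)/5.4772 = (-0.3651, -0.7303, 0.5477, -0.1826).
r_{12} = q_1·c_2 = 2.0083.

r_{12} = 2.0083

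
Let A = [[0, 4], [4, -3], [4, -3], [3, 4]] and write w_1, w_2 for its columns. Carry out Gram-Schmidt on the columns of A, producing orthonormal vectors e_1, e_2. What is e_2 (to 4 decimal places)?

e_2 = (0.5867, -0.2683, -0.2683, 0.7154)

w_1 = (0, 4, 4, 3); ‖w_1‖ = 6.4031, so e_1 = (0.0000, 0.6247, 0.6247, 0.4685).
e_1·w_2 = 0.0000·4 + 0.6247·(-3) + 0.6247·(-3) + 0.4685·4 = -1.8741.
u_2 = w_2 + 1.8741·e_1 = (4.0000, -1.8293, -1.8293, 4.8780).
‖u_2‖ = 6.8182, so e_2 = (0.5867, -0.2683, -0.2683, 0.7154).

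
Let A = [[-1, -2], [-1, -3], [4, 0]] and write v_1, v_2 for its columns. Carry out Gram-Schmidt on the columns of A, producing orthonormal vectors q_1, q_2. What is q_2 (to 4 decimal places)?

q_2 = (-0.5054, -0.7989, -0.3261)

v_1 = (-1, -1, 4); ‖v_1‖ = 4.2426, so q_1 = (-0.2357, -0.2357, 0.9428).
q_1·v_2 = (-0.2357)·(-2) + (-0.2357)·(-3) + 0.9428·0 = 1.1785.
u_2 = v_2 − 1.1785·q_1 = (-1.7222, -2.7222, -1.1111).
‖u_2‖ = 3.4075, so q_2 = (-0.5054, -0.7989, -0.3261).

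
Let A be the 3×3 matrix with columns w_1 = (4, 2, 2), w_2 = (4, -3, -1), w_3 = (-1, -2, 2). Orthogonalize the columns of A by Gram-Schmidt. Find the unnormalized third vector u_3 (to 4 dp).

u_3 = (-0.4857, -1.4571, 2.4286)

w_1 = (4, 2, 2); ‖w_1‖ = 4.8990, so q_1 = (0.8165, 0.4082, 0.4082).
q_1·w_2 = 0.8165·4 + 0.4082·(-3) + 0.4082·(-1) = 1.6330.
u_2 = w_2 − 1.6330·q_1 = (2.6667, -3.6667, -1.6667).
‖u_2‖ = 4.8305, so q_2 = (0.5521, -0.7591, -0.3450).
q_1·w_3 = 0.8165·(-1) + 0.4082·(-2) + 0.4082·2 = -0.8165; q_2·w_3 = 0.5521·(-1) + (-0.7591)·(-2) + (-0.3450)·2 = 0.2760.
u_3 = w_3 + 0.8165·q_1 − 0.2760·q_2 = (-0.4857, -1.4571, 2.4286).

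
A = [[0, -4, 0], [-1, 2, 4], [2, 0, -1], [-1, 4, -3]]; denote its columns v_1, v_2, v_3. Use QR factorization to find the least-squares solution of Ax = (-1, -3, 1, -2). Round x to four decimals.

q_1 = v_1/‖v_1‖ = (0, -1, 2, -1)/2.4495 = (0.0000, -0.4082, 0.8165, -0.4082).
r_{12} = q_1·v_2 = -2.4495.
u_2 = v_2 + 2.4495·q_1 = (-4.0000, 1.0000, 2.0000, 3.0000).
‖u_2‖ = 5.4772, so q_2 = (-0.7303, 0.1826, 0.3651, 0.5477).
r_{13} = q_1·v_3 = -1.2247; r_{23} = q_2·v_3 = -1.2780.
u_3 = v_3 + 1.2247·q_1 + 1.2780·q_2 = (-0.9333, 3.7333, 0.4667, -2.8000).
‖u_3‖ = 4.7819, so q_3 = (-0.1952, 0.7807, 0.0976, -0.5855).
Qᵀb = (2.8577, -0.5477, -0.8783).
Back-substitute: x_3 = -0.8783/4.7819 = -0.1837.
x_2 = (-0.5477 + 1.2780·(-0.1837))/5.4772 = -0.1429.
x_1 = (2.8577 + 2.4495·(-0.1429) + 1.2247·(-0.1837))/2.4495 = 0.9320.

x = (0.9320, -0.1429, -0.1837)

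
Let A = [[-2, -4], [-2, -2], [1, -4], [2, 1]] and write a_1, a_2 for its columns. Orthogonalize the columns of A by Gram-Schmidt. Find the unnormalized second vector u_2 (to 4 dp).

u_2 = (-2.4615, -0.4615, -4.7692, -0.5385)

a_1 = (-2, -2, 1, 2); ‖a_1‖ = 3.6056, so e_1 = (-0.5547, -0.5547, 0.2774, 0.5547).
e_1·a_2 = (-0.5547)·(-4) + (-0.5547)·(-2) + 0.2774·(-4) + 0.5547·1 = 2.7735.
u_2 = a_2 − 2.7735·e_1 = (-2.4615, -0.4615, -4.7692, -0.5385).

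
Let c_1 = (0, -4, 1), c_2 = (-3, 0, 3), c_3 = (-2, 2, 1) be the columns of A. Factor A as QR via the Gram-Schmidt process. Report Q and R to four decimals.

c_1 = (0, -4, 1); ‖c_1‖ = 4.1231, so q_1 = (0.0000, -0.9701, 0.2425).
q_1·c_2 = 0.0000·(-3) + (-0.9701)·0 + 0.2425·3 = 0.7276.
u_2 = c_2 − 0.7276·q_1 = (-3.0000, 0.7059, 2.8235).
‖u_2‖ = 4.1798, so q_2 = (-0.7177, 0.1689, 0.6755).
q_1·c_3 = 0.0000·(-2) + (-0.9701)·2 + 0.2425·1 = -1.6977; q_2·c_3 = (-0.7177)·(-2) + 0.1689·2 + 0.6755·1 = 2.4488.
u_3 = c_3 + 1.6977·q_1 − 2.4488·q_2 = (-0.2424, -0.0606, -0.2424).
‖u_3‖ = 0.3482, so q_3 = (-0.6963, -0.1741, -0.6963).

Q = [[0.0000, -0.7177, -0.6963], [-0.9701, 0.1689, -0.1741], [0.2425, 0.6755, -0.6963]], R = [[4.1231, 0.7276, -1.6977], [0.0000, 4.1798, 2.4488], [0.0000, 0.0000, 0.3482]]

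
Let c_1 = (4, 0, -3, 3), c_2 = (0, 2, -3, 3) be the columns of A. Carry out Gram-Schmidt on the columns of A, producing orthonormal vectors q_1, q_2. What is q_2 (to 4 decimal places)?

c_1 = (4, 0, -3, 3); ‖c_1‖ = 5.8310, so q_1 = (0.6860, 0.0000, -0.5145, 0.5145).
q_1·c_2 = 0.6860·0 + 0.0000·2 + (-0.5145)·(-3) + 0.5145·3 = 3.0870.
u_2 = c_2 − 3.0870·q_1 = (-2.1176, 2.0000, -1.4118, 1.4118).
‖u_2‖ = 3.5314, so q_2 = (-0.5997, 0.5664, -0.3998, 0.3998).

q_2 = (-0.5997, 0.5664, -0.3998, 0.3998)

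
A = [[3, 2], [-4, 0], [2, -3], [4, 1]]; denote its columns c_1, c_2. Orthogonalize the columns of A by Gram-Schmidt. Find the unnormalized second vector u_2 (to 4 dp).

u_2 = (1.7333, 0.3556, -3.1778, 0.6444)

c_1 = (3, -4, 2, 4); ‖c_1‖ = 6.7082, so e_1 = (0.4472, -0.5963, 0.2981, 0.5963).
e_1·c_2 = 0.4472·2 + (-0.5963)·0 + 0.2981·(-3) + 0.5963·1 = 0.5963.
u_2 = c_2 − 0.5963·e_1 = (1.7333, 0.3556, -3.1778, 0.6444).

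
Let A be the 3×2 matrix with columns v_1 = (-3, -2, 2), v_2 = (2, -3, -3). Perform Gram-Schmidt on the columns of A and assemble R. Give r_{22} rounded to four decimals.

q_1 = v_1/‖v_1‖ = (-3, -2, 2)/4.1231 = (-0.7276, -0.4851, 0.4851).
r_{12} = q_1·v_2 = -1.4552.
u_2 = v_2 + 1.4552·q_1 = (0.9412, -3.7059, -2.2941).
r_{22} = ‖u_2‖ = 4.4590.

r_{22} = 4.4590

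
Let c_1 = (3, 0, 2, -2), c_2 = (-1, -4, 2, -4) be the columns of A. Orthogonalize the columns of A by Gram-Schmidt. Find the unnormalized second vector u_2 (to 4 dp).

q_1 = c_1/‖c_1‖ = (3, 0, 2, -2)/4.1231 = (0.7276, 0.0000, 0.4851, -0.4851).
r_{12} = q_1·c_2 = 2.1828.
u_2 = c_2 − 2.1828·q_1 = (-2.5882, -4.0000, 0.9412, -2.9412).

u_2 = (-2.5882, -4.0000, 0.9412, -2.9412)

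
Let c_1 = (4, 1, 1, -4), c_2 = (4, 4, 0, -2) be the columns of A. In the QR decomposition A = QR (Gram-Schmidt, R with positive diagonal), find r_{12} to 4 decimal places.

e_1 = c_1/‖c_1‖ = (4, 1, 1, -4)/5.8310 = (0.6860, 0.1715, 0.1715, -0.6860).
r_{12} = e_1·c_2 = 4.8020.

r_{12} = 4.8020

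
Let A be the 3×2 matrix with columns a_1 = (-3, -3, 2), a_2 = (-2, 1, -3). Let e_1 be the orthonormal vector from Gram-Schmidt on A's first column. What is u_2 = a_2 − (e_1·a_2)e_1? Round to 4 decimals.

u_2 = (-2.4091, 0.5909, -2.7273)

e_1 = a_1/‖a_1‖ = (-3, -3, 2)/4.6904 = (-0.6396, -0.6396, 0.4264).
r_{12} = e_1·a_2 = -0.6396.
u_2 = a_2 + 0.6396·e_1 = (-2.4091, 0.5909, -2.7273).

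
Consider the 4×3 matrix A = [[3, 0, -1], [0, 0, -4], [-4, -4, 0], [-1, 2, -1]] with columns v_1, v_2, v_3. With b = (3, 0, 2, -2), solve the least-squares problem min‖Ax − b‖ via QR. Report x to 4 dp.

x = (0.7000, -1.1000, -0.1000)

v_1 = (3, 0, -4, -1); ‖v_1‖ = 5.0990, so e_1 = (0.5883, 0.0000, -0.7845, -0.1961).
e_1·v_2 = 0.5883·0 + 0.0000·0 + (-0.7845)·(-4) + (-0.1961)·2 = 2.7456.
u_2 = v_2 − 2.7456·e_1 = (-1.6154, 0.0000, -1.8462, 2.5385).
‖u_2‖ = 3.5301, so e_2 = (-0.4576, 0.0000, -0.5230, 0.7191).
e_1·v_3 = 0.5883·(-1) + 0.0000·(-4) + (-0.7845)·0 + (-0.1961)·(-1) = -0.3922; e_2·v_3 = (-0.4576)·(-1) + 0.0000·(-4) + (-0.5230)·0 + 0.7191·(-1) = -0.2615.
u_3 = v_3 + 0.3922·e_1 + 0.2615·e_2 = (-0.8889, -4.0000, -0.4444, -0.8889).
‖u_3‖ = 4.2164, so e_3 = (-0.2108, -0.9487, -0.1054, -0.2108).
Qᵀb = (0.5883, -3.8570, -0.4216).
Back-substitute: x_3 = -0.4216/4.2164 = -0.1000.
x_2 = (-3.8570 + 0.2615·(-0.1000))/3.5301 = -1.1000.
x_1 = (0.5883 − 2.7456·(-1.1000) + 0.3922·(-0.1000))/5.0990 = 0.7000.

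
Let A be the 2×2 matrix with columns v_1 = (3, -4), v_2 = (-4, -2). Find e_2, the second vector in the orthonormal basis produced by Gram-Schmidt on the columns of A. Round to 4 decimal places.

v_1 = (3, -4); ‖v_1‖ = 5.0000, so e_1 = (0.6000, -0.8000).
e_1·v_2 = 0.6000·(-4) + (-0.8000)·(-2) = -0.8000.
u_2 = v_2 + 0.8000·e_1 = (-3.5200, -2.6400).
‖u_2‖ = 4.4000, so e_2 = (-0.8000, -0.6000).

e_2 = (-0.8000, -0.6000)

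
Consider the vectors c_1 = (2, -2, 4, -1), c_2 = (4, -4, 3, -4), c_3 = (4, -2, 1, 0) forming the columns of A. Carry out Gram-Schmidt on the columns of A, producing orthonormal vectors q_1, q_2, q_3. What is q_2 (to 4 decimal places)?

q_2 = (0.3596, -0.3596, -0.5293, -0.6792)

c_1 = (2, -2, 4, -1); ‖c_1‖ = 5.0000, so q_1 = (0.4000, -0.4000, 0.8000, -0.2000).
q_1·c_2 = 0.4000·4 + (-0.4000)·(-4) + 0.8000·3 + (-0.2000)·(-4) = 6.4000.
u_2 = c_2 − 6.4000·q_1 = (1.4400, -1.4400, -2.1200, -2.7200).
‖u_2‖ = 4.0050, so q_2 = (0.3596, -0.3596, -0.5293, -0.6792).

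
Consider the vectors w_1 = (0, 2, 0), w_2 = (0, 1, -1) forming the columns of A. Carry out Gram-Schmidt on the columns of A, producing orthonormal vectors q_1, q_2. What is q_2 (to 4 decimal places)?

w_1 = (0, 2, 0); ‖w_1‖ = 2.0000, so q_1 = (0.0000, 1.0000, 0.0000).
q_1·w_2 = 0.0000·0 + 1.0000·1 + 0.0000·(-1) = 1.0000.
u_2 = w_2 − 1.0000·q_1 = (0.0000, 0.0000, -1.0000).
‖u_2‖ = 1.0000, so q_2 = (0.0000, 0.0000, -1.0000).

q_2 = (0.0000, 0.0000, -1.0000)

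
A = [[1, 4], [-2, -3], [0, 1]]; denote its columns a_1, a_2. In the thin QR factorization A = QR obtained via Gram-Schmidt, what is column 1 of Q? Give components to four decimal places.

q_1 = a_1/‖a_1‖ = (1, -2, 0)/2.2361 = (0.4472, -0.8944, 0.0000).

q_1 = (0.4472, -0.8944, 0.0000)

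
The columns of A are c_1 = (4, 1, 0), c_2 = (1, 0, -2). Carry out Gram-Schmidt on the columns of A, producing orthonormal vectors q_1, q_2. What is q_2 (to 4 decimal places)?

q_2 = (0.0292, -0.1168, -0.9927)

c_1 = (4, 1, 0); ‖c_1‖ = 4.1231, so q_1 = (0.9701, 0.2425, 0.0000).
q_1·c_2 = 0.9701·1 + 0.2425·0 + 0.0000·(-2) = 0.9701.
u_2 = c_2 − 0.9701·q_1 = (0.0588, -0.2353, -2.0000).
‖u_2‖ = 2.0147, so q_2 = (0.0292, -0.1168, -0.9927).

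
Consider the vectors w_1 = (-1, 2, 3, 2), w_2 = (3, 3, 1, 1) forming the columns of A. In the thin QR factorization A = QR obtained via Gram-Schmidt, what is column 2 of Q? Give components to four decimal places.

q_2 = (0.8494, 0.5206, -0.0822, 0.0274)

q_1 = w_1/‖w_1‖ = (-1, 2, 3, 2)/4.2426 = (-0.2357, 0.4714, 0.7071, 0.4714).
r_{12} = q_1·w_2 = 1.8856.
u_2 = w_2 − 1.8856·q_1 = (3.4444, 2.1111, -0.3333, 0.1111).
‖u_2‖ = 4.0552, so q_2 = (0.8494, 0.5206, -0.0822, 0.0274).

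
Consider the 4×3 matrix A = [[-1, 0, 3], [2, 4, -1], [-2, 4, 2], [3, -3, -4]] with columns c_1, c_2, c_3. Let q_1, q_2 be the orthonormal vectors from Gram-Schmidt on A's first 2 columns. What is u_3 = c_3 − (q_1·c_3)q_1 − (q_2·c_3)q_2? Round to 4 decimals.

q_1 = c_1/‖c_1‖ = (-1, 2, -2, 3)/4.2426 = (-0.2357, 0.4714, -0.4714, 0.7071).
r_{12} = q_1·c_2 = -2.1213.
u_2 = c_2 + 2.1213·q_1 = (-0.5000, 5.0000, 3.0000, -1.5000).
‖u_2‖ = 6.0415, so q_2 = (-0.0828, 0.8276, 0.4966, -0.2483).
r_{13} = q_1·c_3 = -4.9497; r_{23} = q_2·c_3 = 0.9104.
u_3 = c_3 + 4.9497·q_1 − 0.9104·q_2 = (1.9087, 0.5799, -0.7854, -0.2740).

u_3 = (1.9087, 0.5799, -0.7854, -0.2740)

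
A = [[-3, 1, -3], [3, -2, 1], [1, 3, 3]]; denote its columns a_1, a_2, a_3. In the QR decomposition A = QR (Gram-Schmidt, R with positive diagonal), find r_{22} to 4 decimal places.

r_{22} = 3.4793

q_1 = a_1/‖a_1‖ = (-3, 3, 1)/4.3589 = (-0.6882, 0.6882, 0.2294).
r_{12} = q_1·a_2 = -1.3765.
u_2 = a_2 + 1.3765·q_1 = (0.0526, -1.0526, 3.3158).
r_{22} = ‖u_2‖ = 3.4793.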